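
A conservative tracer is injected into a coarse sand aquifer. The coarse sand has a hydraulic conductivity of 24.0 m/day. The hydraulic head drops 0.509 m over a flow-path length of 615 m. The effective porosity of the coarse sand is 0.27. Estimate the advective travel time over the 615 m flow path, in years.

22.9

Hydraulic gradient i = Δh / L = 0.509 / 615 = 0.0008276.
Darcy flux q = K · i = 24.00 × 0.0008276 = 0.01986 m/day.
Seepage velocity v = q / n_e = 0.01986 / 0.27 = 0.07357 m/day.
Travel time t = L / v = 615 / 0.07357 = 8360 days = 22.89 years.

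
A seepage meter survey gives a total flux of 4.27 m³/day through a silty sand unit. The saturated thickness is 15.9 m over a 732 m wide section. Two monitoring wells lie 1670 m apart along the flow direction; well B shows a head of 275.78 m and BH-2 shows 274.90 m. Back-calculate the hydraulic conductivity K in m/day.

0.696

Cross-sectional area A = 732 × 15.9 = 11639 m².
Hydraulic gradient i = (275.78 − 274.90) / 1670 = 0.88 / 1670 = 0.0005269.
From Q = K·A·i, K = Q / (A·i) = 4.27 / (11639 × 0.0005269) = 0.6962 m/day.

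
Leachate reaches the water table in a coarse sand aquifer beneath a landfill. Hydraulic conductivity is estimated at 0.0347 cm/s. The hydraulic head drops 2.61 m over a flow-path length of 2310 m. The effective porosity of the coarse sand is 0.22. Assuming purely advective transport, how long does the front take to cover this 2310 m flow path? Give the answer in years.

Convert K: 0.0347 cm/s × 864 = 29.98 m/day.
Hydraulic gradient i = Δh / L = 2.61 / 2310 = 0.001130.
Darcy flux q = K · i = 29.98 × 0.001130 = 0.03387 m/day.
Seepage velocity v = q / n_e = 0.03387 / 0.22 = 0.1540 m/day.
Travel time t = L / v = 2310 / 0.1540 = 15002 days = 41.07 years.

41.1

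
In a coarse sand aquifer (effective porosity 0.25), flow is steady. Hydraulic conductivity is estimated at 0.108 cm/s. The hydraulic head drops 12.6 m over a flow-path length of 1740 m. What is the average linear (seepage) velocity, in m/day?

Convert K: 0.108 cm/s × 864 = 93.31 m/day.
Hydraulic gradient i = Δh / L = 12.6 / 1740 = 0.007241.
Darcy flux q = K · i = 93.31 × 0.007241 = 0.6757 m/day.
Seepage velocity v = q / n_e = 0.6757 / 0.25 = 2.703 m/day.

2.70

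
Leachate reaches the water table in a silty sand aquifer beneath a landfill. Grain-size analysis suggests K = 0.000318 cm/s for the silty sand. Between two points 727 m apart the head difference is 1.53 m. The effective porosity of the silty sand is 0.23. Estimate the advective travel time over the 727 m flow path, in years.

Convert K: 0.000318 cm/s × 864 = 0.2748 m/day.
Hydraulic gradient i = Δh / L = 1.53 / 727 = 0.002105.
Darcy flux q = K · i = 0.2748 × 0.002105 = 0.0005782 m/day.
Seepage velocity v = q / n_e = 0.0005782 / 0.23 = 0.002514 m/day.
Travel time t = L / v = 727 / 0.002514 = 2.892e+05 days = 791.7 years.

792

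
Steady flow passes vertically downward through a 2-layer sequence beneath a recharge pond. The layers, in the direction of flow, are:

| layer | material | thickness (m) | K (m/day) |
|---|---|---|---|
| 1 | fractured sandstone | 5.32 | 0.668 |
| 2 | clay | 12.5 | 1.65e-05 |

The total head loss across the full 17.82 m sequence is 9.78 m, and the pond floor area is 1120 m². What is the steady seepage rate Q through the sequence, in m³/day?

Flow is perpendicular to layering, so the layers act in series and the equivalent K is the thickness-weighted harmonic mean.
Total thickness L = 5.32 + 12.5 = 17.82 m.
Σ(b_i/K_i) = 5.32/0.668 + 12.5/1.65e-05 = 7.576e+05 d.
K_eq = L / Σ(b_i/K_i) = 17.82 / 7.576e+05 = 2.352e-05 m/day.
Q = K_eq · A · (Δh/L) = 2.352e-05 × 1120 × (9.78/17.82) = 0.01446 m³/day.

0.0145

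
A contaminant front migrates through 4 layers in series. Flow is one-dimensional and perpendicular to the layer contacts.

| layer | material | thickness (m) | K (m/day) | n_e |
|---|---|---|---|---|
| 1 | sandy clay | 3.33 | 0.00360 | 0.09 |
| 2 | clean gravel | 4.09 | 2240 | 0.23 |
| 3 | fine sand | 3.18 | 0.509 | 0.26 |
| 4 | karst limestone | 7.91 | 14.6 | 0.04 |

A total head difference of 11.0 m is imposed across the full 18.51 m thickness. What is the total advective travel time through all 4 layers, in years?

0.553

With flow normal to the layers, continuity requires the same specific discharge q through every layer.
Σ(b_i/K_i) = 3.33/0.00360 + 4.09/2240 + 3.18/0.509 + 7.91/14.6 = 931.8 d.
q = Δh / Σ(b_i/K_i) = 11.0 / 931.8 = 0.01181 m/day.
In each layer the seepage velocity is v_i = q/n_i, so the layer transit time is t_i = b_i·n_i / q:
  layer 1 (sandy clay): t_1 = 3.33 × 0.09 / 0.01181 = 25.39 d
  layer 2 (clean gravel): t_2 = 4.09 × 0.23 / 0.01181 = 79.69 d
  layer 3 (fine sand): t_3 = 3.18 × 0.26 / 0.01181 = 70.04 d
  layer 4 (karst limestone): t_4 = 7.91 × 0.04 / 0.01181 = 26.80 d
Total t = Σ t_i = 201.9 days = 0.5528 years.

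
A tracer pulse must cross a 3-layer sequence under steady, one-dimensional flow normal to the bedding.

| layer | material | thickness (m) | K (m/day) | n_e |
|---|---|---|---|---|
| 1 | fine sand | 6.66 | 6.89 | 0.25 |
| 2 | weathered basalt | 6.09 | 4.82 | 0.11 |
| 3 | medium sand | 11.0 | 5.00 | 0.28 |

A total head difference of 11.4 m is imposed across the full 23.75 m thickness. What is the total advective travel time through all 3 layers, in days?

With flow normal to the layers, continuity requires the same specific discharge q through every layer.
Σ(b_i/K_i) = 6.66/6.89 + 6.09/4.82 + 11.0/5.00 = 4.430 d.
q = Δh / Σ(b_i/K_i) = 11.4 / 4.430 = 2.573 m/day.
In each layer the seepage velocity is v_i = q/n_i, so the layer transit time is t_i = b_i·n_i / q:
  layer 1 (fine sand): t_1 = 6.66 × 0.25 / 2.573 = 0.6470 d
  layer 2 (weathered basalt): t_2 = 6.09 × 0.11 / 2.573 = 0.2603 d
  layer 3 (medium sand): t_3 = 11.0 × 0.28 / 2.573 = 1.197 d
Total t = Σ t_i = 2.104 days.

2.10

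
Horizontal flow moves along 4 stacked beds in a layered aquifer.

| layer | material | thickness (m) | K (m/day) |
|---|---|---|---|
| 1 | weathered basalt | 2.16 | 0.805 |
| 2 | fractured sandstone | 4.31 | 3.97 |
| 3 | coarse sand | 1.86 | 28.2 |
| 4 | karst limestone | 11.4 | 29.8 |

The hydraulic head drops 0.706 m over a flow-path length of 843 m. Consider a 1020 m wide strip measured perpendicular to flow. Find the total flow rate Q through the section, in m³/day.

351

Flow is parallel to layering, so each bed carries its own Darcy discharge and the transmissivities add.
Σ(K_i·b_i) = 0.805×2.16 + 3.97×4.31 + 28.2×1.86 + 29.8×11.4 = 411.0 m²/day.
Hydraulic gradient i = Δh / L = 0.706 / 843 = 0.0008375.
Q = Σ(K_i·b_i) · W · i = 411.0 × 1020 × 0.0008375 = 351.1 m³/day.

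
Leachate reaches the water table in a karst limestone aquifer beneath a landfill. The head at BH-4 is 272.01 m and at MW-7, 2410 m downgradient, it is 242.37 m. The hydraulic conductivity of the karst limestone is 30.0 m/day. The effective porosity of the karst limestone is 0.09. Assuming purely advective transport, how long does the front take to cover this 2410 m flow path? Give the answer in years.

1.61

Hydraulic gradient i = (272.01 − 242.37) / 2410 = 29.64 / 2410 = 0.01230.
Darcy flux q = K · i = 30.00 × 0.01230 = 0.3690 m/day.
Seepage velocity v = q / n_e = 0.3690 / 0.09 = 4.100 m/day.
Travel time t = L / v = 2410 / 4.100 = 587.9 days = 1.609 years.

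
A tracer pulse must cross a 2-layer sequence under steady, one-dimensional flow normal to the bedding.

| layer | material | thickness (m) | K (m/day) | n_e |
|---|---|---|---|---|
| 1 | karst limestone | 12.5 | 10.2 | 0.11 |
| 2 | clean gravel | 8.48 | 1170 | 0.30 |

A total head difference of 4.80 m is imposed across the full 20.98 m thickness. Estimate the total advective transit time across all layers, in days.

1.01

With flow normal to the layers, continuity requires the same specific discharge q through every layer.
Σ(b_i/K_i) = 12.5/10.2 + 8.48/1170 = 1.233 d.
q = Δh / Σ(b_i/K_i) = 4.80 / 1.233 = 3.894 m/day.
In each layer the seepage velocity is v_i = q/n_i, so the layer transit time is t_i = b_i·n_i / q:
  layer 1 (karst limestone): t_1 = 12.5 × 0.11 / 3.894 = 0.3531 d
  layer 2 (clean gravel): t_2 = 8.48 × 0.30 / 3.894 = 0.6534 d
Total t = Σ t_i = 1.006 days.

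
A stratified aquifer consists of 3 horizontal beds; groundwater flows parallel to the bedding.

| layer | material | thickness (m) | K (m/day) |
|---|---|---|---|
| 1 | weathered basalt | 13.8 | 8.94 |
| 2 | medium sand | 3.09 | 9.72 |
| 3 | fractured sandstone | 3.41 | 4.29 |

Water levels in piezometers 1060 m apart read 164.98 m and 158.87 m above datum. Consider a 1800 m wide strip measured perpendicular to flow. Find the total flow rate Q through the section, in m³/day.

1740

Flow is parallel to layering, so each bed carries its own Darcy discharge and the transmissivities add.
Σ(K_i·b_i) = 8.94×13.8 + 9.72×3.09 + 4.29×3.41 = 168.0 m²/day.
Hydraulic gradient i = (164.98 − 158.87) / 1060 = 6.11 / 1060 = 0.005764.
Q = Σ(K_i·b_i) · W · i = 168.0 × 1800 × 0.005764 = 1743 m³/day.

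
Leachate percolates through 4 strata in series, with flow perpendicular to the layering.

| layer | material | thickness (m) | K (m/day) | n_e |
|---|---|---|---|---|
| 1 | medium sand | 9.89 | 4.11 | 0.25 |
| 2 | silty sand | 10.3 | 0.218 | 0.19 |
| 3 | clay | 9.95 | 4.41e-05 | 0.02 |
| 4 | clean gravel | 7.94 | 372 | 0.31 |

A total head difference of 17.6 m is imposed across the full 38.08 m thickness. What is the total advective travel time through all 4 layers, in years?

With flow normal to the layers, continuity requires the same specific discharge q through every layer.
Σ(b_i/K_i) = 9.89/4.11 + 10.3/0.218 + 9.95/4.41e-05 + 7.94/372 = 2.257e+05 d.
q = Δh / Σ(b_i/K_i) = 17.6 / 2.257e+05 = 7.799e-05 m/day.
In each layer the seepage velocity is v_i = q/n_i, so the layer transit time is t_i = b_i·n_i / q:
  layer 1 (medium sand): t_1 = 9.89 × 0.25 / 7.799e-05 = 31703 d
  layer 2 (silty sand): t_2 = 10.3 × 0.19 / 7.799e-05 = 25093 d
  layer 3 (clay): t_3 = 9.95 × 0.02 / 7.799e-05 = 2552 d
  layer 4 (clean gravel): t_4 = 7.94 × 0.31 / 7.799e-05 = 31561 d
Total t = Σ t_i = 90909 days = 248.9 years.

249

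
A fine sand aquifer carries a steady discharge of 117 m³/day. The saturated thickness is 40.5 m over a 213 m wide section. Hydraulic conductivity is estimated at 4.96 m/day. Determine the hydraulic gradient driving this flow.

Cross-sectional area A = 213 × 40.5 = 8626 m².
From Q = K·A·i, i = Q / (K·A) = 117 / (4.960 × 8626) = 0.002734.

0.00273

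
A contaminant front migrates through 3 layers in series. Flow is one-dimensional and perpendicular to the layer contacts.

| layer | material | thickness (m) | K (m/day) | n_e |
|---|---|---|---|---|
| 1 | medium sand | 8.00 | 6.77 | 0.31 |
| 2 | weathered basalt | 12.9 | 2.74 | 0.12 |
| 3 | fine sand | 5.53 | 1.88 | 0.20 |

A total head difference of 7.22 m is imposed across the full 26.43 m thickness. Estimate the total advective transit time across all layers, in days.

6.28

With flow normal to the layers, continuity requires the same specific discharge q through every layer.
Σ(b_i/K_i) = 8.00/6.77 + 12.9/2.74 + 5.53/1.88 = 8.831 d.
q = Δh / Σ(b_i/K_i) = 7.22 / 8.831 = 0.8176 m/day.
In each layer the seepage velocity is v_i = q/n_i, so the layer transit time is t_i = b_i·n_i / q:
  layer 1 (medium sand): t_1 = 8.00 × 0.31 / 0.8176 = 3.033 d
  layer 2 (weathered basalt): t_2 = 12.9 × 0.12 / 0.8176 = 1.893 d
  layer 3 (fine sand): t_3 = 5.53 × 0.20 / 0.8176 = 1.353 d
Total t = Σ t_i = 6.280 days.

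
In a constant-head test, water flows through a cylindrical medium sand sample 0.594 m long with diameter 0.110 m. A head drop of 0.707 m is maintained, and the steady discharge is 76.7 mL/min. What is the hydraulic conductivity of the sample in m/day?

Cross-sectional area A = π·(d/2)² = π × (0.110/2)² = 0.009503 m².
Convert discharge: 76.7 mL/min = 1.278e-06 m³/s.
Darcy's law rearranged: K = Q·L / (A·Δh) = 1.278e-06 × 0.594 / (0.009503 × 0.707) = 0.0001130 m/s = 9.764 m/day.

9.76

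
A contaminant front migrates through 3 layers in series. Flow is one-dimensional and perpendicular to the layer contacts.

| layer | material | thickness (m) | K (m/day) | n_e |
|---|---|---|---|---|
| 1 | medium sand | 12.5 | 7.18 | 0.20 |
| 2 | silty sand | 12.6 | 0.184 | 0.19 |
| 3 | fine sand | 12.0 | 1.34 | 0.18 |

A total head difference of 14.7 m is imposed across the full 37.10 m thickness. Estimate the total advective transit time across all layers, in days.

38.0

With flow normal to the layers, continuity requires the same specific discharge q through every layer.
Σ(b_i/K_i) = 12.5/7.18 + 12.6/0.184 + 12.0/1.34 = 79.17 d.
q = Δh / Σ(b_i/K_i) = 14.7 / 79.17 = 0.1857 m/day.
In each layer the seepage velocity is v_i = q/n_i, so the layer transit time is t_i = b_i·n_i / q:
  layer 1 (medium sand): t_1 = 12.5 × 0.20 / 0.1857 = 13.47 d
  layer 2 (silty sand): t_2 = 12.6 × 0.19 / 0.1857 = 12.89 d
  layer 3 (fine sand): t_3 = 12.0 × 0.18 / 0.1857 = 11.63 d
Total t = Σ t_i = 37.99 days.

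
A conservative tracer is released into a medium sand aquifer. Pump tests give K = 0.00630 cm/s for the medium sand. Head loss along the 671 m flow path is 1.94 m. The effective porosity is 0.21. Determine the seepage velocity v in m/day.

Convert K: 0.00630 cm/s × 864 = 5.443 m/day.
Hydraulic gradient i = Δh / L = 1.94 / 671 = 0.002891.
Darcy flux q = K · i = 5.443 × 0.002891 = 0.01574 m/day.
Seepage velocity v = q / n_e = 0.01574 / 0.21 = 0.07494 m/day.

0.0749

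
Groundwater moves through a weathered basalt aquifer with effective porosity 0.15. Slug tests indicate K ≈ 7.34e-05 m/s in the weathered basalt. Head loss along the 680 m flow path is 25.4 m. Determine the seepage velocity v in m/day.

Convert K: 7.34e-05 m/s × 86400 = 6.342 m/day.
Hydraulic gradient i = Δh / L = 25.4 / 680 = 0.03735.
Darcy flux q = K · i = 6.342 × 0.03735 = 0.2369 m/day.
Seepage velocity v = q / n_e = 0.2369 / 0.15 = 1.579 m/day.

1.58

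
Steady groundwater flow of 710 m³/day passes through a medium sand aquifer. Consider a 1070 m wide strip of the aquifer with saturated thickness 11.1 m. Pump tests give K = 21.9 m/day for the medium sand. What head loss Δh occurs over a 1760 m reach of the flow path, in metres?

Cross-sectional area A = 1070 × 11.1 = 11877 m².
From Q = K·A·i, i = Q / (K·A) = 710 / (21.90 × 11877) = 0.002730.
Head loss Δh = i · L = 0.002730 × 1760 = 4.804 m.

4.80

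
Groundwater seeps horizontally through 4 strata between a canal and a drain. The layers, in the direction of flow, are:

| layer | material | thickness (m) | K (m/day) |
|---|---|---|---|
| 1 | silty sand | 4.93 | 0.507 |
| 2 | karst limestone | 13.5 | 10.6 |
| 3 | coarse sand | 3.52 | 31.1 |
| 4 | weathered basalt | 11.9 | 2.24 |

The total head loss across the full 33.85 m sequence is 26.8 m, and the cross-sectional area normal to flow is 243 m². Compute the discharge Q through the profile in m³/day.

397

Flow is perpendicular to layering, so the layers act in series and the equivalent K is the thickness-weighted harmonic mean.
Total thickness L = 4.93 + 13.5 + 3.52 + 11.9 = 33.85 m.
Σ(b_i/K_i) = 4.93/0.507 + 13.5/10.6 + 3.52/31.1 + 11.9/2.24 = 16.42 d.
K_eq = L / Σ(b_i/K_i) = 33.85 / 16.42 = 2.061 m/day.
Q = K_eq · A · (Δh/L) = 2.061 × 243 × (26.8/33.85) = 396.5 m³/day.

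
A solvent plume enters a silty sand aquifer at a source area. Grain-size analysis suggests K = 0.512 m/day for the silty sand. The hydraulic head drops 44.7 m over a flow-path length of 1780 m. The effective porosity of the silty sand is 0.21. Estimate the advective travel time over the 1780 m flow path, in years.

79.6

Hydraulic gradient i = Δh / L = 44.7 / 1780 = 0.02511.
Darcy flux q = K · i = 0.5120 × 0.02511 = 0.01286 m/day.
Seepage velocity v = q / n_e = 0.01286 / 0.21 = 0.06123 m/day.
Travel time t = L / v = 1780 / 0.06123 = 29072 days = 79.60 years.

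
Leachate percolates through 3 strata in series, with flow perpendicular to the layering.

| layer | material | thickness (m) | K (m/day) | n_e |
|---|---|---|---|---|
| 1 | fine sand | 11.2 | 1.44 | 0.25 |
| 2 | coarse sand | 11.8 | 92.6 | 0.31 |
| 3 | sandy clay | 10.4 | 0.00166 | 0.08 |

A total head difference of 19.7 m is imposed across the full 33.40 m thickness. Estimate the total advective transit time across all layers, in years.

With flow normal to the layers, continuity requires the same specific discharge q through every layer.
Σ(b_i/K_i) = 11.2/1.44 + 11.8/92.6 + 10.4/0.00166 = 6273 d.
q = Δh / Σ(b_i/K_i) = 19.7 / 6273 = 0.003140 m/day.
In each layer the seepage velocity is v_i = q/n_i, so the layer transit time is t_i = b_i·n_i / q:
  layer 1 (fine sand): t_1 = 11.2 × 0.25 / 0.003140 = 891.6 d
  layer 2 (coarse sand): t_2 = 11.8 × 0.31 / 0.003140 = 1165 d
  layer 3 (sandy clay): t_3 = 10.4 × 0.08 / 0.003140 = 264.9 d
Total t = Σ t_i = 2321 days = 6.355 years.

6.36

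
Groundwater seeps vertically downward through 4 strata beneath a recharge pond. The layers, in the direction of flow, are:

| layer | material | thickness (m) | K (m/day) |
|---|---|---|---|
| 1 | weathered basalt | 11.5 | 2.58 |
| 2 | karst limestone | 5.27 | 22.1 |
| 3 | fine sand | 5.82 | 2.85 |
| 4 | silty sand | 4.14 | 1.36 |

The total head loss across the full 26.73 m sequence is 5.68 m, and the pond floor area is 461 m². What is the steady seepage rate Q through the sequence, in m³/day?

Flow is perpendicular to layering, so the layers act in series and the equivalent K is the thickness-weighted harmonic mean.
Total thickness L = 11.5 + 5.27 + 5.82 + 4.14 = 26.73 m.
Σ(b_i/K_i) = 11.5/2.58 + 5.27/22.1 + 5.82/2.85 + 4.14/1.36 = 9.782 d.
K_eq = L / Σ(b_i/K_i) = 26.73 / 9.782 = 2.733 m/day.
Q = K_eq · A · (Δh/L) = 2.733 × 461 × (5.68/26.73) = 267.7 m³/day.

268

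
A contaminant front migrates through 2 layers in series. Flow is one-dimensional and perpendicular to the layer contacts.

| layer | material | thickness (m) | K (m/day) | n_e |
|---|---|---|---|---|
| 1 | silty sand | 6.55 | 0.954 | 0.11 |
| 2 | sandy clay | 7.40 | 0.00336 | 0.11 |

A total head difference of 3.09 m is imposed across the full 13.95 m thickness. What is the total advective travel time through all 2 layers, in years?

With flow normal to the layers, continuity requires the same specific discharge q through every layer.
Σ(b_i/K_i) = 6.55/0.954 + 7.40/0.00336 = 2209 d.
q = Δh / Σ(b_i/K_i) = 3.09 / 2209 = 0.001399 m/day.
In each layer the seepage velocity is v_i = q/n_i, so the layer transit time is t_i = b_i·n_i / q:
  layer 1 (silty sand): t_1 = 6.55 × 0.11 / 0.001399 = 515.1 d
  layer 2 (sandy clay): t_2 = 7.40 × 0.11 / 0.001399 = 582.0 d
Total t = Σ t_i = 1097 days = 3.004 years.

3.00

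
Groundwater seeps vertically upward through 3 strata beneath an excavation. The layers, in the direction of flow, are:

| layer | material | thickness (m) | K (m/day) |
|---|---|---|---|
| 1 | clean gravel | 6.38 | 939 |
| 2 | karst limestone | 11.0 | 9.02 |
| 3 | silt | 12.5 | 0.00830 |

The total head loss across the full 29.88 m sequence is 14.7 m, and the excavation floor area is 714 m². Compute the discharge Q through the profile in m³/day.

Flow is perpendicular to layering, so the layers act in series and the equivalent K is the thickness-weighted harmonic mean.
Total thickness L = 6.38 + 11.0 + 12.5 = 29.88 m.
Σ(b_i/K_i) = 6.38/939 + 11.0/9.02 + 12.5/0.00830 = 1507 d.
K_eq = L / Σ(b_i/K_i) = 29.88 / 1507 = 0.01982 m/day.
Q = K_eq · A · (Δh/L) = 0.01982 × 714 × (14.7/29.88) = 6.964 m³/day.

6.96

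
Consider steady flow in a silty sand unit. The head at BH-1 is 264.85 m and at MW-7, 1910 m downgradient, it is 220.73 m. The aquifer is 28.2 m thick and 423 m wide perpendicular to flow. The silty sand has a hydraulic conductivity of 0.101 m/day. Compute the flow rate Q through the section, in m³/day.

27.8

Cross-sectional area A = 423 × 28.2 = 11929 m².
Hydraulic gradient i = (264.85 − 220.73) / 1910 = 44.12 / 1910 = 0.02310.
Darcy's law: Q = K · A · i = 0.1010 × 11929 × 0.02310 = 27.83 m³/day.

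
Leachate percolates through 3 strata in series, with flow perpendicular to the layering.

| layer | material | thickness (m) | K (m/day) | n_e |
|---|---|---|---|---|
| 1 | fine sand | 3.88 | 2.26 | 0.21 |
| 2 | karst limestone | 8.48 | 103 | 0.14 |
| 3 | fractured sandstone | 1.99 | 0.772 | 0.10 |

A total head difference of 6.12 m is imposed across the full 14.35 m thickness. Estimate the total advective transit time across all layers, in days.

With flow normal to the layers, continuity requires the same specific discharge q through every layer.
Σ(b_i/K_i) = 3.88/2.26 + 8.48/103 + 1.99/0.772 = 4.377 d.
q = Δh / Σ(b_i/K_i) = 6.12 / 4.377 = 1.398 m/day.
In each layer the seepage velocity is v_i = q/n_i, so the layer transit time is t_i = b_i·n_i / q:
  layer 1 (fine sand): t_1 = 3.88 × 0.21 / 1.398 = 0.5827 d
  layer 2 (karst limestone): t_2 = 8.48 × 0.14 / 1.398 = 0.8491 d
  layer 3 (fractured sandstone): t_3 = 1.99 × 0.10 / 1.398 = 0.1423 d
Total t = Σ t_i = 1.574 days.

1.57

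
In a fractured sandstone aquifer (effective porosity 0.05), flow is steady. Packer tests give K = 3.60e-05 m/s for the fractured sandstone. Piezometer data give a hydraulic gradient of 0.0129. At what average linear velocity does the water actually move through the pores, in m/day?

0.802

Convert K: 3.60e-05 m/s × 86400 = 3.110 m/day.
Hydraulic gradient i = 0.0129.
Darcy flux q = K · i = 3.110 × 0.01290 = 0.04012 m/day.
Seepage velocity v = q / n_e = 0.04012 / 0.05 = 0.8025 m/day.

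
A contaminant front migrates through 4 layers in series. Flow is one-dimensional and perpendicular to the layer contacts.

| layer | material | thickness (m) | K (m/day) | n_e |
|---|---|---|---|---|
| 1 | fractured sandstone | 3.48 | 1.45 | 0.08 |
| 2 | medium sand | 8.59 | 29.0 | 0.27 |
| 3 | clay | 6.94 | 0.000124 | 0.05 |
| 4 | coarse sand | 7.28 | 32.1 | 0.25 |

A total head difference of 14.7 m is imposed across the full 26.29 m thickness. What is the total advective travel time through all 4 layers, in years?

49.7

With flow normal to the layers, continuity requires the same specific discharge q through every layer.
Σ(b_i/K_i) = 3.48/1.45 + 8.59/29.0 + 6.94/0.000124 + 7.28/32.1 = 55971 d.
q = Δh / Σ(b_i/K_i) = 14.7 / 55971 = 0.0002626 m/day.
In each layer the seepage velocity is v_i = q/n_i, so the layer transit time is t_i = b_i·n_i / q:
  layer 1 (fractured sandstone): t_1 = 3.48 × 0.08 / 0.0002626 = 1060 d
  layer 2 (medium sand): t_2 = 8.59 × 0.27 / 0.0002626 = 8831 d
  layer 3 (clay): t_3 = 6.94 × 0.05 / 0.0002626 = 1321 d
  layer 4 (coarse sand): t_4 = 7.28 × 0.25 / 0.0002626 = 6930 d
Total t = Σ t_i = 18142 days = 49.67 years.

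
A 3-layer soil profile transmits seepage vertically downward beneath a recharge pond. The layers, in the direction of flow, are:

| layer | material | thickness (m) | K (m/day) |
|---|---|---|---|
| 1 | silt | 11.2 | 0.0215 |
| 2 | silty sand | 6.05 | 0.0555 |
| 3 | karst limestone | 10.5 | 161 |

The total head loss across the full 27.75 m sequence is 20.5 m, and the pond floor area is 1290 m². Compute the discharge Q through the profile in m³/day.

Flow is perpendicular to layering, so the layers act in series and the equivalent K is the thickness-weighted harmonic mean.
Total thickness L = 11.2 + 6.05 + 10.5 = 27.75 m.
Σ(b_i/K_i) = 11.2/0.0215 + 6.05/0.0555 + 10.5/161 = 630.0 d.
K_eq = L / Σ(b_i/K_i) = 27.75 / 630.0 = 0.04405 m/day.
Q = K_eq · A · (Δh/L) = 0.04405 × 1290 × (20.5/27.75) = 41.98 m³/day.

42.0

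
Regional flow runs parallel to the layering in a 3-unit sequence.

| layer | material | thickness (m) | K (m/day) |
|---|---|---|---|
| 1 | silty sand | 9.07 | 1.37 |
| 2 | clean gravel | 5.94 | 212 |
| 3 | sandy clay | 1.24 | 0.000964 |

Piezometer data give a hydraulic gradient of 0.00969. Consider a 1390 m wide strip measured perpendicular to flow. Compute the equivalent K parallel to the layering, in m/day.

78.3

Flow is parallel to layering, so each bed carries its own Darcy discharge and the transmissivities add.
Σ(K_i·b_i) = 1.37×9.07 + 212×5.94 + 0.000964×1.24 = 1272 m²/day.
Total thickness b = 16.25 m, so K_eq = Σ(K_i·b_i)/b = 78.26 m/day.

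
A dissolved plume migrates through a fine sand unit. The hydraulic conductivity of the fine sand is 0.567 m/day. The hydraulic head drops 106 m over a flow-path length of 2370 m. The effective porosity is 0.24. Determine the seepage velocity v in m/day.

Hydraulic gradient i = Δh / L = 106 / 2370 = 0.04473.
Darcy flux q = K · i = 0.5670 × 0.04473 = 0.02536 m/day.
Seepage velocity v = q / n_e = 0.02536 / 0.24 = 0.1057 m/day.

0.106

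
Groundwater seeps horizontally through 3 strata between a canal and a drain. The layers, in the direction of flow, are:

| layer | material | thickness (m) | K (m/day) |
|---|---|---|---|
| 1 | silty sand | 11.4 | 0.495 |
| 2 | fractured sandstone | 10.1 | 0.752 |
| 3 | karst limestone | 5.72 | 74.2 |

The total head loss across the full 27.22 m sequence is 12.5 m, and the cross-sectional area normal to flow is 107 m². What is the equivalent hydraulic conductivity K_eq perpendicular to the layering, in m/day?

0.745

Flow is perpendicular to layering, so the layers act in series and the equivalent K is the thickness-weighted harmonic mean.
Total thickness L = 11.4 + 10.1 + 5.72 = 27.22 m.
Σ(b_i/K_i) = 11.4/0.495 + 10.1/0.752 + 5.72/74.2 = 36.54 d.
K_eq = L / Σ(b_i/K_i) = 27.22 / 36.54 = 0.7450 m/day.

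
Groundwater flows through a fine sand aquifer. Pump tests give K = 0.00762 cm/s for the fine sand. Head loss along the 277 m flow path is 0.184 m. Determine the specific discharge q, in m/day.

Convert K: 0.00762 cm/s × 864 = 6.584 m/day.
Hydraulic gradient i = Δh / L = 0.184 / 277 = 0.0006643.
Specific discharge q = K · i = 6.584 × 0.0006643 = 0.004373 m/day.

0.00437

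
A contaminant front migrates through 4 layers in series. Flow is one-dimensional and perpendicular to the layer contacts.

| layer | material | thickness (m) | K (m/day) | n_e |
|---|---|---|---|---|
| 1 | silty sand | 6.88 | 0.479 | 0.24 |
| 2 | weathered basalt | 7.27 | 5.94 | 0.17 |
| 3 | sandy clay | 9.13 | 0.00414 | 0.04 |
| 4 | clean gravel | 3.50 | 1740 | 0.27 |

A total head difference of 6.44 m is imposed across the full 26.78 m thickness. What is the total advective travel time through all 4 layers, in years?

With flow normal to the layers, continuity requires the same specific discharge q through every layer.
Σ(b_i/K_i) = 6.88/0.479 + 7.27/5.94 + 9.13/0.00414 + 3.50/1740 = 2221 d.
q = Δh / Σ(b_i/K_i) = 6.44 / 2221 = 0.002900 m/day.
In each layer the seepage velocity is v_i = q/n_i, so the layer transit time is t_i = b_i·n_i / q:
  layer 1 (silty sand): t_1 = 6.88 × 0.24 / 0.002900 = 569.4 d
  layer 2 (weathered basalt): t_2 = 7.27 × 0.17 / 0.002900 = 426.2 d
  layer 3 (sandy clay): t_3 = 9.13 × 0.04 / 0.002900 = 125.9 d
  layer 4 (clean gravel): t_4 = 3.50 × 0.27 / 0.002900 = 325.9 d
Total t = Σ t_i = 1447 days = 3.963 years.

3.96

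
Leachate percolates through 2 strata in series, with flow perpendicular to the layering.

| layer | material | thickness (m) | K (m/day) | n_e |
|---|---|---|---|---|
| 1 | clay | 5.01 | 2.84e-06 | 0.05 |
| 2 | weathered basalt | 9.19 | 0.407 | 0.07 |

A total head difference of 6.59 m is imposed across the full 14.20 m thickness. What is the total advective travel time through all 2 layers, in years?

655

With flow normal to the layers, continuity requires the same specific discharge q through every layer.
Σ(b_i/K_i) = 5.01/2.84e-06 + 9.19/0.407 = 1.764e+06 d.
q = Δh / Σ(b_i/K_i) = 6.59 / 1.764e+06 = 3.736e-06 m/day.
In each layer the seepage velocity is v_i = q/n_i, so the layer transit time is t_i = b_i·n_i / q:
  layer 1 (clay): t_1 = 5.01 × 0.05 / 3.736e-06 = 67057 d
  layer 2 (weathered basalt): t_2 = 9.19 × 0.07 / 3.736e-06 = 1.722e+05 d
Total t = Σ t_i = 2.393e+05 days = 655.1 years.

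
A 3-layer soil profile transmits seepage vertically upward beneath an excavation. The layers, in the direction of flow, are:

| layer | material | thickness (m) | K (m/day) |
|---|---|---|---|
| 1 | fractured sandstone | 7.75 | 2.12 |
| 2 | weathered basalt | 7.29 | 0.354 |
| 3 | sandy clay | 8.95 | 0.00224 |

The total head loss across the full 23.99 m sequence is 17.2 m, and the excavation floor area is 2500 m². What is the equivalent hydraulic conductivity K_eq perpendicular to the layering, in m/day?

0.00597

Flow is perpendicular to layering, so the layers act in series and the equivalent K is the thickness-weighted harmonic mean.
Total thickness L = 7.75 + 7.29 + 8.95 = 23.99 m.
Σ(b_i/K_i) = 7.75/2.12 + 7.29/0.354 + 8.95/0.00224 = 4020 d.
K_eq = L / Σ(b_i/K_i) = 23.99 / 4020 = 0.005968 m/day.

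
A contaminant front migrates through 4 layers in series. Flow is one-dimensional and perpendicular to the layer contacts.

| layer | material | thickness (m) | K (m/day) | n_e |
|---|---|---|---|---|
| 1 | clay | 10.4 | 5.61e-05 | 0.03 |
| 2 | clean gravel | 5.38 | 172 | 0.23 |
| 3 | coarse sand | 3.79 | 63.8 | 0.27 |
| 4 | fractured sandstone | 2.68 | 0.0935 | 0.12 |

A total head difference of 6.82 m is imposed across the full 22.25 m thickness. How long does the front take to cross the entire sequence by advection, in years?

With flow normal to the layers, continuity requires the same specific discharge q through every layer.
Σ(b_i/K_i) = 10.4/5.61e-05 + 5.38/172 + 3.79/63.8 + 2.68/0.0935 = 1.854e+05 d.
q = Δh / Σ(b_i/K_i) = 6.82 / 1.854e+05 = 3.678e-05 m/day.
In each layer the seepage velocity is v_i = q/n_i, so the layer transit time is t_i = b_i·n_i / q:
  layer 1 (clay): t_1 = 10.4 × 0.03 / 3.678e-05 = 8482 d
  layer 2 (clean gravel): t_2 = 5.38 × 0.23 / 3.678e-05 = 33641 d
  layer 3 (coarse sand): t_3 = 3.79 × 0.27 / 3.678e-05 = 27820 d
  layer 4 (fractured sandstone): t_4 = 2.68 × 0.12 / 3.678e-05 = 8743 d
Total t = Σ t_i = 78686 days = 215.4 years.

215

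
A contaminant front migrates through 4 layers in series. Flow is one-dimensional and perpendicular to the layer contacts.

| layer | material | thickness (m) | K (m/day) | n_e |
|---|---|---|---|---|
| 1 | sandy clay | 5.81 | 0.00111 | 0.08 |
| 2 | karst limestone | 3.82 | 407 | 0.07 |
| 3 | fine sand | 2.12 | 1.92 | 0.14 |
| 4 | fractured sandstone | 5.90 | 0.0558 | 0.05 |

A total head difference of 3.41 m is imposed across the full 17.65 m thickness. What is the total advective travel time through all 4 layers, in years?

With flow normal to the layers, continuity requires the same specific discharge q through every layer.
Σ(b_i/K_i) = 5.81/0.00111 + 3.82/407 + 2.12/1.92 + 5.90/0.0558 = 5341 d.
q = Δh / Σ(b_i/K_i) = 3.41 / 5341 = 0.0006384 m/day.
In each layer the seepage velocity is v_i = q/n_i, so the layer transit time is t_i = b_i·n_i / q:
  layer 1 (sandy clay): t_1 = 5.81 × 0.08 / 0.0006384 = 728.0 d
  layer 2 (karst limestone): t_2 = 3.82 × 0.07 / 0.0006384 = 418.8 d
  layer 3 (fine sand): t_3 = 2.12 × 0.14 / 0.0006384 = 464.9 d
  layer 4 (fractured sandstone): t_4 = 5.90 × 0.05 / 0.0006384 = 462.1 d
Total t = Σ t_i = 2074 days = 5.678 years.

5.68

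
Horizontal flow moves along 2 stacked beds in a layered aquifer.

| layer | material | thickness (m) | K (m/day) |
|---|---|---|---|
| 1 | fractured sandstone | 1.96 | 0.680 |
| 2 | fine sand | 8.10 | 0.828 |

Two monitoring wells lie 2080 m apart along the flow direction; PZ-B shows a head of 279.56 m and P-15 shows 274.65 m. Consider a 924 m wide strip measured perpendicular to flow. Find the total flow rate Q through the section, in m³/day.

17.5

Flow is parallel to layering, so each bed carries its own Darcy discharge and the transmissivities add.
Σ(K_i·b_i) = 0.680×1.96 + 0.828×8.10 = 8.040 m²/day.
Hydraulic gradient i = (279.56 − 274.65) / 2080 = 4.91 / 2080 = 0.002361.
Q = Σ(K_i·b_i) · W · i = 8.040 × 924 × 0.002361 = 17.54 m³/day.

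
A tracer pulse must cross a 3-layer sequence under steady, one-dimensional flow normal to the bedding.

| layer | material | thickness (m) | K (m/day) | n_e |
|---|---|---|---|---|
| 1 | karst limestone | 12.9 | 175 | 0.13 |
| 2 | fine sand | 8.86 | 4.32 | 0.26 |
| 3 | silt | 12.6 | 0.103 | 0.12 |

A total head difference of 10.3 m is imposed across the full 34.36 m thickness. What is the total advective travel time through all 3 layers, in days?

66.4

With flow normal to the layers, continuity requires the same specific discharge q through every layer.
Σ(b_i/K_i) = 12.9/175 + 8.86/4.32 + 12.6/0.103 = 124.5 d.
q = Δh / Σ(b_i/K_i) = 10.3 / 124.5 = 0.08276 m/day.
In each layer the seepage velocity is v_i = q/n_i, so the layer transit time is t_i = b_i·n_i / q:
  layer 1 (karst limestone): t_1 = 12.9 × 0.13 / 0.08276 = 20.26 d
  layer 2 (fine sand): t_2 = 8.86 × 0.26 / 0.08276 = 27.83 d
  layer 3 (silt): t_3 = 12.6 × 0.12 / 0.08276 = 18.27 d
Total t = Σ t_i = 66.37 days.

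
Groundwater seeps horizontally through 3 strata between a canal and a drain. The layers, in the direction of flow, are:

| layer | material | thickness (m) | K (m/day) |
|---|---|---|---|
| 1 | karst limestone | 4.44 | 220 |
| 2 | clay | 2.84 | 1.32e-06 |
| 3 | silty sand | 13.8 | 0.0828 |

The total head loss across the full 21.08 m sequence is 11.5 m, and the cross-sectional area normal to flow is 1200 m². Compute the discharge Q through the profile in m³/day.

0.00641

Flow is perpendicular to layering, so the layers act in series and the equivalent K is the thickness-weighted harmonic mean.
Total thickness L = 4.44 + 2.84 + 13.8 = 21.08 m.
Σ(b_i/K_i) = 4.44/220 + 2.84/1.32e-06 + 13.8/0.0828 = 2.152e+06 d.
K_eq = L / Σ(b_i/K_i) = 21.08 / 2.152e+06 = 9.797e-06 m/day.
Q = K_eq · A · (Δh/L) = 9.797e-06 × 1200 × (11.5/21.08) = 0.006414 m³/day.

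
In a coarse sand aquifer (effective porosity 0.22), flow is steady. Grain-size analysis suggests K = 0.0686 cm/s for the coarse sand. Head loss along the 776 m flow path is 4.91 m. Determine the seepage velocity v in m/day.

Convert K: 0.0686 cm/s × 864 = 59.27 m/day.
Hydraulic gradient i = Δh / L = 4.91 / 776 = 0.006327.
Darcy flux q = K · i = 59.27 × 0.006327 = 0.3750 m/day.
Seepage velocity v = q / n_e = 0.3750 / 0.22 = 1.705 m/day.

1.70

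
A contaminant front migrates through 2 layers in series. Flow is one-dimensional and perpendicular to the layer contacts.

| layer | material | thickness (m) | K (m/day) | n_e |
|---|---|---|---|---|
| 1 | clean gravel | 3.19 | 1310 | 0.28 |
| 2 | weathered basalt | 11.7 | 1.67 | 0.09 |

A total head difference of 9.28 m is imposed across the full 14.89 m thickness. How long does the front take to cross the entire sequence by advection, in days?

1.47

With flow normal to the layers, continuity requires the same specific discharge q through every layer.
Σ(b_i/K_i) = 3.19/1310 + 11.7/1.67 = 7.008 d.
q = Δh / Σ(b_i/K_i) = 9.28 / 7.008 = 1.324 m/day.
In each layer the seepage velocity is v_i = q/n_i, so the layer transit time is t_i = b_i·n_i / q:
  layer 1 (clean gravel): t_1 = 3.19 × 0.28 / 1.324 = 0.6746 d
  layer 2 (weathered basalt): t_2 = 11.7 × 0.09 / 1.324 = 0.7952 d
Total t = Σ t_i = 1.470 days.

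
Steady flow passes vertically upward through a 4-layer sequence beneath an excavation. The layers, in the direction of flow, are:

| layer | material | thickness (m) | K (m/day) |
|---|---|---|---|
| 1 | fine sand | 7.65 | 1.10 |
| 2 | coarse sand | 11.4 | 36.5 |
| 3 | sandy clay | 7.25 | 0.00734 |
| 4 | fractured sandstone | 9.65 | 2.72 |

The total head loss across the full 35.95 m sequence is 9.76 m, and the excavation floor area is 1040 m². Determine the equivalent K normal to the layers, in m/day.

0.0360

Flow is perpendicular to layering, so the layers act in series and the equivalent K is the thickness-weighted harmonic mean.
Total thickness L = 7.65 + 11.4 + 7.25 + 9.65 = 35.95 m.
Σ(b_i/K_i) = 7.65/1.10 + 11.4/36.5 + 7.25/0.00734 + 9.65/2.72 = 998.6 d.
K_eq = L / Σ(b_i/K_i) = 35.95 / 998.6 = 0.03600 m/day.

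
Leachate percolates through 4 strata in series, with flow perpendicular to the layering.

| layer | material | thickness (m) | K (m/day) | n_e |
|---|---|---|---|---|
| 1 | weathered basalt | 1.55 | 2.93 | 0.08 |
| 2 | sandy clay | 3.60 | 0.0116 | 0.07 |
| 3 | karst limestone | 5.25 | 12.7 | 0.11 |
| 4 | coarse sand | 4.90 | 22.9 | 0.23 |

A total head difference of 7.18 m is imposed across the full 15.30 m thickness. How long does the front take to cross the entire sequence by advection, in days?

90.3

With flow normal to the layers, continuity requires the same specific discharge q through every layer.
Σ(b_i/K_i) = 1.55/2.93 + 3.60/0.0116 + 5.25/12.7 + 4.90/22.9 = 311.5 d.
q = Δh / Σ(b_i/K_i) = 7.18 / 311.5 = 0.02305 m/day.
In each layer the seepage velocity is v_i = q/n_i, so the layer transit time is t_i = b_i·n_i / q:
  layer 1 (weathered basalt): t_1 = 1.55 × 0.08 / 0.02305 = 5.380 d
  layer 2 (sandy clay): t_2 = 3.60 × 0.07 / 0.02305 = 10.93 d
  layer 3 (karst limestone): t_3 = 5.25 × 0.11 / 0.02305 = 25.05 d
  layer 4 (coarse sand): t_4 = 4.90 × 0.23 / 0.02305 = 48.89 d
Total t = Σ t_i = 90.26 days.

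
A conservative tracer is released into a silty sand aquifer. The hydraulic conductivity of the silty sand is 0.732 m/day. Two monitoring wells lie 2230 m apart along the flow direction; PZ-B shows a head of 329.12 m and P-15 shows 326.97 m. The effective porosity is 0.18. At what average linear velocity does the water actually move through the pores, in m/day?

0.00392

Hydraulic gradient i = (329.12 − 326.97) / 2230 = 2.15 / 2230 = 0.0009641.
Darcy flux q = K · i = 0.7320 × 0.0009641 = 0.0007057 m/day.
Seepage velocity v = q / n_e = 0.0007057 / 0.18 = 0.003921 m/day.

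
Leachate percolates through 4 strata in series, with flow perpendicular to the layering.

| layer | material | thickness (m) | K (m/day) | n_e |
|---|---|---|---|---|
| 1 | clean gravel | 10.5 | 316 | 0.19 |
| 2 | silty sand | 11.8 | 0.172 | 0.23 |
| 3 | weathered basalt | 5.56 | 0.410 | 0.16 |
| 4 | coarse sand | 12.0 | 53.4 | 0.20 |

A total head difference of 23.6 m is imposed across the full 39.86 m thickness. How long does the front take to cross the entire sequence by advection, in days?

With flow normal to the layers, continuity requires the same specific discharge q through every layer.
Σ(b_i/K_i) = 10.5/316 + 11.8/0.172 + 5.56/0.410 + 12.0/53.4 = 82.42 d.
q = Δh / Σ(b_i/K_i) = 23.6 / 82.42 = 0.2863 m/day.
In each layer the seepage velocity is v_i = q/n_i, so the layer transit time is t_i = b_i·n_i / q:
  layer 1 (clean gravel): t_1 = 10.5 × 0.19 / 0.2863 = 6.968 d
  layer 2 (silty sand): t_2 = 11.8 × 0.23 / 0.2863 = 9.479 d
  layer 3 (weathered basalt): t_3 = 5.56 × 0.16 / 0.2863 = 3.107 d
  layer 4 (coarse sand): t_4 = 12.0 × 0.20 / 0.2863 = 8.382 d
Total t = Σ t_i = 27.94 days.

27.9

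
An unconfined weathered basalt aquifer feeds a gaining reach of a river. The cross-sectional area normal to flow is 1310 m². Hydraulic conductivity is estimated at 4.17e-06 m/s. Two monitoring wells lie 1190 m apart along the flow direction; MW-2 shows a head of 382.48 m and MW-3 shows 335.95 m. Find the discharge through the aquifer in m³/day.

Convert K: 4.17e-06 m/s × 86400 = 0.3603 m/day.
Hydraulic gradient i = (382.48 − 335.95) / 1190 = 46.53 / 1190 = 0.03910.
Darcy's law: Q = K · A · i = 0.3603 × 1310 × 0.03910 = 18.45 m³/day.

18.5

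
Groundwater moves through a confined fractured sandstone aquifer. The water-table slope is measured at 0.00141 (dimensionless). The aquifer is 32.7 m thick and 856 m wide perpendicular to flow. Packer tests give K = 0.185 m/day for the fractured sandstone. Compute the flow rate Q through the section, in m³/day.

7.30

Cross-sectional area A = 856 × 32.7 = 27991 m².
Hydraulic gradient i = 0.00141.
Darcy's law: Q = K · A · i = 0.1850 × 27991 × 0.001410 = 7.302 m³/day.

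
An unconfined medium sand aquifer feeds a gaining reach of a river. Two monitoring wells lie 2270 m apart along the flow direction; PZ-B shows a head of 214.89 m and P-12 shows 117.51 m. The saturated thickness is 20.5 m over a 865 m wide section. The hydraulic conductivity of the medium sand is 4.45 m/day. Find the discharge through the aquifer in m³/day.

3390

Cross-sectional area A = 865 × 20.5 = 17732 m².
Hydraulic gradient i = (214.89 − 117.51) / 2270 = 97.38 / 2270 = 0.04290.
Darcy's law: Q = K · A · i = 4.450 × 17732 × 0.04290 = 3385 m³/day.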